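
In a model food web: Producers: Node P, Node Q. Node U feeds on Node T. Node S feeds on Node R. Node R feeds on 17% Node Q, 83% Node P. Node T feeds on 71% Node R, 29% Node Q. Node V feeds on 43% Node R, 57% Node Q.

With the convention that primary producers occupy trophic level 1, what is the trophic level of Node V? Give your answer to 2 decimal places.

Node R: 1 + (0.17×1 + 0.83×1) = 2
Node S: 1 + 2 = 3
Node T: 1 + (0.71×2 + 0.29×1) = 2.71
Node U: 1 + 2.71 = 3.71
Node V: 1 + (0.43×2 + 0.57×1) = 2.43

2.43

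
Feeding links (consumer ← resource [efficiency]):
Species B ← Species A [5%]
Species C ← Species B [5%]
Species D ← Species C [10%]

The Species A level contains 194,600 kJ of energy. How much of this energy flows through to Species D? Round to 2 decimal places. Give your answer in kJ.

Species B: 194600 × 0.05 = 9730 kJ
Species C: 9730 × 0.05 = 486.5 kJ
Species D: 486.5 × 0.1 = 48.65 kJ

48.65 kJ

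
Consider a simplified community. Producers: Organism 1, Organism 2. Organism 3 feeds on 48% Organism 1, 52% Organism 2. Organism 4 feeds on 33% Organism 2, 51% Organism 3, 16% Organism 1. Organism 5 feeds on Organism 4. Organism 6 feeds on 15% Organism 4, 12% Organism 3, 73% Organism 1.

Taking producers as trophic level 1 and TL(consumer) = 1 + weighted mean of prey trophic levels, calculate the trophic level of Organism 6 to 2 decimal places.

Organism 3: 1 + (0.48×1 + 0.52×1) = 2
Organism 4: 1 + (0.33×1 + 0.51×2 + 0.16×1) = 2.51
Organism 5: 1 + 2.51 = 3.51
Organism 6: 1 + (0.15×2.51 + 0.12×2 + 0.73×1) = 2.3465

2.35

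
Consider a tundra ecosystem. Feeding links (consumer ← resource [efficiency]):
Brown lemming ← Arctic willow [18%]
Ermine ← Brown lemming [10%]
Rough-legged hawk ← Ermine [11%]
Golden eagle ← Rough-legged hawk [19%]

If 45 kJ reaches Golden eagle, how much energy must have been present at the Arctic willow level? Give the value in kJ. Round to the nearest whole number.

Cumulative transfer efficiency: 0.18 × 0.1 × 0.11 × 0.19 = 0.0003762
Arctic willow energy = 45 / 0.0003762 = 119617 kJ

119617 kJ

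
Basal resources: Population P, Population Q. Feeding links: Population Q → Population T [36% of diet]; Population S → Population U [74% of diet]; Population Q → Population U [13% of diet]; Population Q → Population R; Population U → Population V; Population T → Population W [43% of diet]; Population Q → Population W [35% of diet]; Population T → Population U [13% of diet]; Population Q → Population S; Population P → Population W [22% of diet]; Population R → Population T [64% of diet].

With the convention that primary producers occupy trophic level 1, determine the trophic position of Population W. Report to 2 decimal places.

Population R: 1 + 1 = 2
Population S: 1 + 1 = 2
Population T: 1 + (0.36×1 + 0.64×2) = 2.64
Population U: 1 + (0.13×2.64 + 0.74×2 + 0.13×1) = 2.9532
Population V: 1 + 2.9532 = 3.9532
Population W: 1 + (0.35×1 + 0.22×1 + 0.43×2.64) = 2.7052

2.71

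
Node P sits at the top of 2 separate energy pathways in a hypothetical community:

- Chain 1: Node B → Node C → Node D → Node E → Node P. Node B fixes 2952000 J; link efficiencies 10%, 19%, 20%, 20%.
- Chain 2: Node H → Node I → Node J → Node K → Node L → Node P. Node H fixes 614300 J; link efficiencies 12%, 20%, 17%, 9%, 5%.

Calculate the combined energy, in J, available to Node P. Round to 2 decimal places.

Chain 1: 2952000 × 0.1 × 0.19 × 0.2 × 0.2 = 2243.52 J
Chain 2: 614300 × 0.12 × 0.2 × 0.17 × 0.09 × 0.05 = 11.278548 J
Total at Node P: 2243.52 + 11.278548 = 2254.798548 J

2254.80 J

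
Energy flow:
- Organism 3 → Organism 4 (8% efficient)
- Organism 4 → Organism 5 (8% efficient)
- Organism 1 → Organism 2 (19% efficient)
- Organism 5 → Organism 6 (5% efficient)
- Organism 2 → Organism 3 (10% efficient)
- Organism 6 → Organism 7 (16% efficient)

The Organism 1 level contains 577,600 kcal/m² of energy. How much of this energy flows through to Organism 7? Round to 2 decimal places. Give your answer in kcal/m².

0.56 kcal/m²

Organism 2: 577600 × 0.19 = 109744 kcal/m²
Organism 3: 109744 × 0.1 = 10974.4 kcal/m²
Organism 4: 10974.4 × 0.08 = 877.952 kcal/m²
Organism 5: 877.952 × 0.08 = 70.23616 kcal/m²
Organism 6: 70.23616 × 0.05 = 3.511808 kcal/m²
Organism 7: 3.511808 × 0.16 = 0.56188928 kcal/m²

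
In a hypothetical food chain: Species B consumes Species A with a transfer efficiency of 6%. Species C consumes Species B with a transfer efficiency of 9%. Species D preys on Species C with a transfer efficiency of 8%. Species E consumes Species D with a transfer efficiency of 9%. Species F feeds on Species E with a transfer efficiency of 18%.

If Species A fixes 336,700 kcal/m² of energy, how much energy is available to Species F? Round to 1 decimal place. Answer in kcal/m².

Species B: 336700 × 0.06 = 20202 kcal/m²
Species C: 20202 × 0.09 = 1818.18 kcal/m²
Species D: 1818.18 × 0.08 = 145.4544 kcal/m²
Species E: 145.4544 × 0.09 = 13.090896 kcal/m²
Species F: 13.090896 × 0.18 = 2.35636128 kcal/m²

2.4 kcal/m²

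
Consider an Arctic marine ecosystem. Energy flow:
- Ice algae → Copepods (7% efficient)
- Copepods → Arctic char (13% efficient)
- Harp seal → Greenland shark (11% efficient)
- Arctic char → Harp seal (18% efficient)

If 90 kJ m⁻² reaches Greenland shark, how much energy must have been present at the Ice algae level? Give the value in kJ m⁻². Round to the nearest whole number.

Cumulative transfer efficiency: 0.07 × 0.13 × 0.18 × 0.11 = 0.00018018
Ice algae energy = 90 / 0.00018018 = 499500 kJ m⁻²

499500 kJ m⁻²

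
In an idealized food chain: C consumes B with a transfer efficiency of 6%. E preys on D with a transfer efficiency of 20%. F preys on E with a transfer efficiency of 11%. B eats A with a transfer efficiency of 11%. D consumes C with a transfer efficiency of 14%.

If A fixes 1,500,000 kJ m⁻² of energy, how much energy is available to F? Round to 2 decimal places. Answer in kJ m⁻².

30.49 kJ m⁻²

B: 1500000 × 0.11 = 165000 kJ m⁻²
C: 165000 × 0.06 = 9900 kJ m⁻²
D: 9900 × 0.14 = 1386 kJ m⁻²
E: 1386 × 0.2 = 277.2 kJ m⁻²
F: 277.2 × 0.11 = 30.492 kJ m⁻²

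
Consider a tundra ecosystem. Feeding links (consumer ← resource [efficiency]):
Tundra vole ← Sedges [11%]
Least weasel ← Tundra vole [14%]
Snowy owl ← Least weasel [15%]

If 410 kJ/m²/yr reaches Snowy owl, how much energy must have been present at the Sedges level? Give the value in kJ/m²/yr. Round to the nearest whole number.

177489 kJ/m²/yr

Cumulative transfer efficiency: 0.11 × 0.14 × 0.15 = 0.00231
Sedges energy = 410 / 0.00231 = 177489 kJ/m²/yr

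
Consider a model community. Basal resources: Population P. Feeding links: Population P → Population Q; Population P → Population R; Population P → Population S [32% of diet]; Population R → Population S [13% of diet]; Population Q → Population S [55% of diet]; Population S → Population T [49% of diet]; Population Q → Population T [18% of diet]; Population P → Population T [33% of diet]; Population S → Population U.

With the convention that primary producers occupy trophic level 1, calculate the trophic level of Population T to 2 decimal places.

3.00

Population Q: 1 + 1 = 2
Population R: 1 + 1 = 2
Population S: 1 + (0.32×1 + 0.13×2 + 0.55×2) = 2.68
Population T: 1 + (0.49×2.68 + 0.18×2 + 0.33×1) = 3.0032
Population U: 1 + 2.68 = 3.68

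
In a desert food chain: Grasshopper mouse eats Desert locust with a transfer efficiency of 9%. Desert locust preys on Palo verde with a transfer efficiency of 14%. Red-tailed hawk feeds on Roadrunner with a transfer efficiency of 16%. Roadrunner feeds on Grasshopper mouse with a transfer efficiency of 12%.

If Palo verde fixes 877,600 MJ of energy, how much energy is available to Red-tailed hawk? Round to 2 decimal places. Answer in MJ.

212.31 MJ

Desert locust: 877600 × 0.14 = 122864 MJ
Grasshopper mouse: 122864 × 0.09 = 11057.76 MJ
Roadrunner: 11057.76 × 0.12 = 1326.9312 MJ
Red-tailed hawk: 1326.9312 × 0.16 = 212.308992 MJ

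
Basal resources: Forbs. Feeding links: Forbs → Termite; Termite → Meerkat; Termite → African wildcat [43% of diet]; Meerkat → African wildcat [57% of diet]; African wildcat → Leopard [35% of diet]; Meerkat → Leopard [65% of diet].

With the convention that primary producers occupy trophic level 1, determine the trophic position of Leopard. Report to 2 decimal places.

Termite: 1 + 1 = 2
Meerkat: 1 + 2 = 3
African wildcat: 1 + (0.43×2 + 0.57×3) = 3.57
Leopard: 1 + (0.35×3.57 + 0.65×3) = 4.1995

4.20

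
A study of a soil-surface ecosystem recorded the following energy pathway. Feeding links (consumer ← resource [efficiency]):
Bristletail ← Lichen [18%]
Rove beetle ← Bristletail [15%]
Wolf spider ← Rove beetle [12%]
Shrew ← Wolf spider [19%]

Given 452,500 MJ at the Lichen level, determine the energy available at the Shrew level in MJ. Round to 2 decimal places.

Bristletail: 452500 × 0.18 = 81450 MJ
Rove beetle: 81450 × 0.15 = 12217.5 MJ
Wolf spider: 12217.5 × 0.12 = 1466.1 MJ
Shrew: 1466.1 × 0.19 = 278.559 MJ

278.56 MJ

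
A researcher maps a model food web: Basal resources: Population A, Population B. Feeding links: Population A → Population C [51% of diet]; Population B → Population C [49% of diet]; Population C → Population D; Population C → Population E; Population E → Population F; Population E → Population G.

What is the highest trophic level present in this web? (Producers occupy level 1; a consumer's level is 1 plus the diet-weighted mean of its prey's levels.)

4

Population C: 1 + (0.51×1 + 0.49×1) = 2
Population D: 1 + 2 = 3
Population E: 1 + 2 = 3
Population F: 1 + 3 = 4
Population G: 1 + 3 = 4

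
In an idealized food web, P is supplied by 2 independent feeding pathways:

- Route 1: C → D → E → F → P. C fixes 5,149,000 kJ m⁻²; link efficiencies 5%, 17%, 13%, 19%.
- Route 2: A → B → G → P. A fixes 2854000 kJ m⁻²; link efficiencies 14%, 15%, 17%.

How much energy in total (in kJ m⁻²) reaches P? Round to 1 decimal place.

Route 1: 5149000 × 0.05 × 0.17 × 0.13 × 0.19 = 1081.03255 kJ m⁻²
Route 2: 2854000 × 0.14 × 0.15 × 0.17 = 10188.78 kJ m⁻²
Total at P: 1081.03255 + 10188.78 = 11269.81255 kJ m⁻²

11269.8 kJ m⁻²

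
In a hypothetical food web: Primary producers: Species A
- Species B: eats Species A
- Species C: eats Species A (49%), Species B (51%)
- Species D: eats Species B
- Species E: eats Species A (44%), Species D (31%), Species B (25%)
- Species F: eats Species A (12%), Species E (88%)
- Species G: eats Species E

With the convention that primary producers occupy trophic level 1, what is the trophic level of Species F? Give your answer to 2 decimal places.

Species B: 1 + 1 = 2
Species C: 1 + (0.49×1 + 0.51×2) = 2.51
Species D: 1 + 2 = 3
Species E: 1 + (0.44×1 + 0.31×3 + 0.25×2) = 2.87
Species F: 1 + (0.12×1 + 0.88×2.87) = 3.6456
Species G: 1 + 2.87 = 3.87

3.65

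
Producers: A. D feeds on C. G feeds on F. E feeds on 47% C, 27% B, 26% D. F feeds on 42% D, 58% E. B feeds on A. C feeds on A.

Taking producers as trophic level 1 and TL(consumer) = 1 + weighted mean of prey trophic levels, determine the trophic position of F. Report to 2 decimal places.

4.15

B: 1 + 1 = 2
C: 1 + 1 = 2
D: 1 + 2 = 3
E: 1 + (0.47×2 + 0.27×2 + 0.26×3) = 3.26
F: 1 + (0.42×3 + 0.58×3.26) = 4.1508
G: 1 + 4.1508 = 5.1508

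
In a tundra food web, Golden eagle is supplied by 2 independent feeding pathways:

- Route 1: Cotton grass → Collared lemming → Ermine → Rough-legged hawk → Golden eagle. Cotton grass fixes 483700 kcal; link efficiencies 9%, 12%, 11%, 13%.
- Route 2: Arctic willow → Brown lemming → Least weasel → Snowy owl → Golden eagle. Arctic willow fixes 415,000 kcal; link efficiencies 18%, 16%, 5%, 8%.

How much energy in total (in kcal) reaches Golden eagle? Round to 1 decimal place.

122.5 kcal

Route 1: 483700 × 0.09 × 0.12 × 0.11 × 0.13 = 74.702628 kcal
Route 2: 415000 × 0.18 × 0.16 × 0.05 × 0.08 = 47.808 kcal
Total at Golden eagle: 74.702628 + 47.808 = 122.510628 kcal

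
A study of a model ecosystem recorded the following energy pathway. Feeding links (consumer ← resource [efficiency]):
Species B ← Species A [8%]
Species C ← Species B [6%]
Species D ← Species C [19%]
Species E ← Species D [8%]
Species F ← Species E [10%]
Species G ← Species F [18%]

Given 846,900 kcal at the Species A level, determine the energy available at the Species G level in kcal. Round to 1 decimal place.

Species B: 846900 × 0.08 = 67752 kcal
Species C: 67752 × 0.06 = 4065.12 kcal
Species D: 4065.12 × 0.19 = 772.3728 kcal
Species E: 772.3728 × 0.08 = 61.789824 kcal
Species F: 61.789824 × 0.1 = 6.1789824 kcal
Species G: 6.1789824 × 0.18 = 1.112216832 kcal

1.1 kcal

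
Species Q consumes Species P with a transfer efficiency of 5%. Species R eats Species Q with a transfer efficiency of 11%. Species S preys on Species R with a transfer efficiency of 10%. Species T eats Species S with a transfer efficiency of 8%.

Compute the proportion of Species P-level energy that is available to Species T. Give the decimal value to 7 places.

Product of link efficiencies: 0.05 × 0.11 × 0.1 × 0.08 = 0.000044

0.0000440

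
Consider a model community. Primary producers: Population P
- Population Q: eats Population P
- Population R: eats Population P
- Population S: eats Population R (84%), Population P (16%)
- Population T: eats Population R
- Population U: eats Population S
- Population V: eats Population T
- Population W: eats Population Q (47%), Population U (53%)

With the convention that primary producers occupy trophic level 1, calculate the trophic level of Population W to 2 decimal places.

Population Q: 1 + 1 = 2
Population R: 1 + 1 = 2
Population S: 1 + (0.84×2 + 0.16×1) = 2.84
Population T: 1 + 2 = 3
Population U: 1 + 2.84 = 3.84
Population V: 1 + 3 = 4
Population W: 1 + (0.47×2 + 0.53×3.84) = 3.9752

3.98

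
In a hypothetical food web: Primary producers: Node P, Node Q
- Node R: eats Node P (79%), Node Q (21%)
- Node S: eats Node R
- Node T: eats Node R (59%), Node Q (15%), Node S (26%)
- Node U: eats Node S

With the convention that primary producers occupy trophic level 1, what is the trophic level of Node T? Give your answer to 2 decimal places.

Node R: 1 + (0.79×1 + 0.21×1) = 2
Node S: 1 + 2 = 3
Node T: 1 + (0.59×2 + 0.15×1 + 0.26×3) = 3.11
Node U: 1 + 3 = 4

3.11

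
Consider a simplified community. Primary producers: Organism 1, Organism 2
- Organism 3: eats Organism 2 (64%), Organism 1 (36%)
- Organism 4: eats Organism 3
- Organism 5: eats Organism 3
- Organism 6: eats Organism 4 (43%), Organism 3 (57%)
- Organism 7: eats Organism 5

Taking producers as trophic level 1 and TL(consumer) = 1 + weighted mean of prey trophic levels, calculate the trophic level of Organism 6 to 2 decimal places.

Organism 3: 1 + (0.64×1 + 0.36×1) = 2
Organism 4: 1 + 2 = 3
Organism 5: 1 + 2 = 3
Organism 6: 1 + (0.43×3 + 0.57×2) = 3.43
Organism 7: 1 + 3 = 4

3.43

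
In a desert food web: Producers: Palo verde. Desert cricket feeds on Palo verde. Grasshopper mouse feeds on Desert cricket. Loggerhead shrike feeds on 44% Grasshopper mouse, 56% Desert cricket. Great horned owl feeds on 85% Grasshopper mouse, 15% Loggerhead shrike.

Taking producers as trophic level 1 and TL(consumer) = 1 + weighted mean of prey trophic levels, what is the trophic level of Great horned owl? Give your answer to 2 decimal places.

Desert cricket: 1 + 1 = 2
Grasshopper mouse: 1 + 2 = 3
Loggerhead shrike: 1 + (0.44×3 + 0.56×2) = 3.44
Great horned owl: 1 + (0.85×3 + 0.15×3.44) = 4.066

4.07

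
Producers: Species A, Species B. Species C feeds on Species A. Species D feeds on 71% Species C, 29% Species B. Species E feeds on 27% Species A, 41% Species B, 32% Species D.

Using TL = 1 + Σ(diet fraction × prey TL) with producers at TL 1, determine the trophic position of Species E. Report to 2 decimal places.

2.55

Species C: 1 + 1 = 2
Species D: 1 + (0.71×2 + 0.29×1) = 2.71
Species E: 1 + (0.27×1 + 0.41×1 + 0.32×2.71) = 2.5472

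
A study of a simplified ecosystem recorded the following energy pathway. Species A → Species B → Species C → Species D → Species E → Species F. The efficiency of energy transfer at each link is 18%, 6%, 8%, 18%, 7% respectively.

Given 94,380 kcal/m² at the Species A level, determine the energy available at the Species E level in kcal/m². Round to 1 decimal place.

Species B: 94380 × 0.18 = 16988.4 kcal/m²
Species C: 16988.4 × 0.06 = 1019.304 kcal/m²
Species D: 1019.304 × 0.08 = 81.54432 kcal/m²
Species E: 81.54432 × 0.18 = 14.6779776 kcal/m²

14.7 kcal/m²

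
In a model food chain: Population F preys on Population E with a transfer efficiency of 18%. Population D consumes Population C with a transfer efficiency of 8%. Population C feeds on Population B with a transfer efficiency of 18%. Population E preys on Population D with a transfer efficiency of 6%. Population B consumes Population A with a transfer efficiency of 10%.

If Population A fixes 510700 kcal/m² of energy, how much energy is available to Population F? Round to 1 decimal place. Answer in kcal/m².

7.9 kcal/m²

Population B: 510700 × 0.1 = 51070 kcal/m²
Population C: 51070 × 0.18 = 9192.6 kcal/m²
Population D: 9192.6 × 0.08 = 735.408 kcal/m²
Population E: 735.408 × 0.06 = 44.12448 kcal/m²
Population F: 44.12448 × 0.18 = 7.9424064 kcal/m²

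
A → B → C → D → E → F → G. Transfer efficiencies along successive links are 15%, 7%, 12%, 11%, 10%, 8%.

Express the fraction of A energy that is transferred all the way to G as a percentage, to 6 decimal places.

Product of link efficiencies: 0.15 × 0.07 × 0.12 × 0.11 × 0.1 × 0.08 = 0.0000011088
As a percentage: 0.0000011088 × 100 = 0.000111%

0.000111%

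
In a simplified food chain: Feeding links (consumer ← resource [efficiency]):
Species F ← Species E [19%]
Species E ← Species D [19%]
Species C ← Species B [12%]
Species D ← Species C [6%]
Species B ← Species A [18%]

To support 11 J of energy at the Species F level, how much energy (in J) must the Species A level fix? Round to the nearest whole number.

Cumulative transfer efficiency: 0.18 × 0.12 × 0.06 × 0.19 × 0.19 = 0.0000467856
Species A energy = 11 / 0.0000467856 = 235115 J

235115 J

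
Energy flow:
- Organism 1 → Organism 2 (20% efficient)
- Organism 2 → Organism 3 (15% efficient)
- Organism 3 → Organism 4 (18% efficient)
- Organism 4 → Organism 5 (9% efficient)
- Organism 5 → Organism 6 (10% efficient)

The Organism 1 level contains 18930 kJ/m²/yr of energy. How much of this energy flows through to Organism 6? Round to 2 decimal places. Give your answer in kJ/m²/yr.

0.92 kJ/m²/yr

Organism 2: 18930 × 0.2 = 3786 kJ/m²/yr
Organism 3: 3786 × 0.15 = 567.9 kJ/m²/yr
Organism 4: 567.9 × 0.18 = 102.222 kJ/m²/yr
Organism 5: 102.222 × 0.09 = 9.19998 kJ/m²/yr
Organism 6: 9.19998 × 0.1 = 0.919998 kJ/m²/yr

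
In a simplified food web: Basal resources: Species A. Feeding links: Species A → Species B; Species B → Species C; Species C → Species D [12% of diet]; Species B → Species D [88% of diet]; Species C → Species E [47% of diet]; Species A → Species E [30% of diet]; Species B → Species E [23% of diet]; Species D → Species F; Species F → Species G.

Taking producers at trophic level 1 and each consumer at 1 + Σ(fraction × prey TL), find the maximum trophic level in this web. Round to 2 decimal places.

Species B: 1 + 1 = 2
Species C: 1 + 2 = 3
Species D: 1 + (0.12×3 + 0.88×2) = 3.12
Species E: 1 + (0.47×3 + 0.3×1 + 0.23×2) = 3.17
Species F: 1 + 3.12 = 4.12
Species G: 1 + 4.12 = 5.12

5.12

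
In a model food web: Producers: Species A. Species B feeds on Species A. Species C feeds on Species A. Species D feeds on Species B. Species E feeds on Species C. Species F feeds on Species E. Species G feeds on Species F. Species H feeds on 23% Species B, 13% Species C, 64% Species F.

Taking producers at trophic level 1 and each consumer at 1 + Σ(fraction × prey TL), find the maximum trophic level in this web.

Species B: 1 + 1 = 2
Species C: 1 + 1 = 2
Species D: 1 + 2 = 3
Species E: 1 + 2 = 3
Species F: 1 + 3 = 4
Species G: 1 + 4 = 5
Species H: 1 + (0.23×2 + 0.13×2 + 0.64×4) = 4.28

5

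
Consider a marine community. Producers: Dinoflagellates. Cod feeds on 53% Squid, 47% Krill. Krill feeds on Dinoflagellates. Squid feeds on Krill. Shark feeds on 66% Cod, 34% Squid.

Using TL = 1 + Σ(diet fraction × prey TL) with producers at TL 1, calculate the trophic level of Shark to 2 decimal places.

4.35

Krill: 1 + 1 = 2
Squid: 1 + 2 = 3
Cod: 1 + (0.53×3 + 0.47×2) = 3.53
Shark: 1 + (0.66×3.53 + 0.34×3) = 4.3498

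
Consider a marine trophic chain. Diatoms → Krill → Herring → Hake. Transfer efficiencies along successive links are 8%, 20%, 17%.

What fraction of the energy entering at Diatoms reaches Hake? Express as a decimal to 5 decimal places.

0.00272

Product of link efficiencies: 0.08 × 0.2 × 0.17 = 0.00272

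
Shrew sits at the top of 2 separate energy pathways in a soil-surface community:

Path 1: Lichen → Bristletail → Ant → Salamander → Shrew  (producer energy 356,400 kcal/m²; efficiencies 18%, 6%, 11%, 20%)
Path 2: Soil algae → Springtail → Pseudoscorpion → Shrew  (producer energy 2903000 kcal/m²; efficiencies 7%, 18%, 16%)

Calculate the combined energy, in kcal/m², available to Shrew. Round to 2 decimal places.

5937.13 kcal/m²

Path 1: 356400 × 0.18 × 0.06 × 0.11 × 0.2 = 84.68064 kcal/m²
Path 2: 2903000 × 0.07 × 0.18 × 0.16 = 5852.448 kcal/m²
Total at Shrew: 84.68064 + 5852.448 = 5937.12864 kcal/m²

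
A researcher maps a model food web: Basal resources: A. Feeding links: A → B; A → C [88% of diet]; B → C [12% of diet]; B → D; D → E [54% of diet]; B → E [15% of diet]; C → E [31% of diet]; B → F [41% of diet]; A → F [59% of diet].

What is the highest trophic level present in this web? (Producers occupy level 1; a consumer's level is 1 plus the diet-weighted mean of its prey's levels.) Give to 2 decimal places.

3.58

B: 1 + 1 = 2
C: 1 + (0.88×1 + 0.12×2) = 2.12
D: 1 + 2 = 3
E: 1 + (0.54×3 + 0.15×2 + 0.31×2.12) = 3.5772
F: 1 + (0.41×2 + 0.59×1) = 2.41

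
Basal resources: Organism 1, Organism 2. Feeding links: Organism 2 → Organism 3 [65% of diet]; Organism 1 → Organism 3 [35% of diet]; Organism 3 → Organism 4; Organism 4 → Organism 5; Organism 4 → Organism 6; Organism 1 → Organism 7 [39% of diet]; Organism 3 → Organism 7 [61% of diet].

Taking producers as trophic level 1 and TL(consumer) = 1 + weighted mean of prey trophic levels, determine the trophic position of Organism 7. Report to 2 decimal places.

Organism 3: 1 + (0.65×1 + 0.35×1) = 2
Organism 4: 1 + 2 = 3
Organism 5: 1 + 3 = 4
Organism 6: 1 + 3 = 4
Organism 7: 1 + (0.39×1 + 0.61×2) = 2.61

2.61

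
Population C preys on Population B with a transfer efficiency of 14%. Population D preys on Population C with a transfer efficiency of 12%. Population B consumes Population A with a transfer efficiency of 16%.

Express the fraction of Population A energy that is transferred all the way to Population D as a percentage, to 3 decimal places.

0.269%

Product of link efficiencies: 0.16 × 0.14 × 0.12 = 0.002688
As a percentage: 0.002688 × 100 = 0.269%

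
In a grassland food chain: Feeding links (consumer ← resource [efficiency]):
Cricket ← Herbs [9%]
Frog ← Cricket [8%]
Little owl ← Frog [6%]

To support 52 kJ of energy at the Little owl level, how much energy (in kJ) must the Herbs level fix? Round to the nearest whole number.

Cumulative transfer efficiency: 0.09 × 0.08 × 0.06 = 0.000432
Herbs energy = 52 / 0.000432 = 120370 kJ

120370 kJ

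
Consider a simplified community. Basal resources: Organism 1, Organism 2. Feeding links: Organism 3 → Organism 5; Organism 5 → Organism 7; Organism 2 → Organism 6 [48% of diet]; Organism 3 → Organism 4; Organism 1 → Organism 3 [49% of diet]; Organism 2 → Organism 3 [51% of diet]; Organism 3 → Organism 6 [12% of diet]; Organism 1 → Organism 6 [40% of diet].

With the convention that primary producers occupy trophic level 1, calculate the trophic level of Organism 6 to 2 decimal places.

2.12

Organism 3: 1 + (0.49×1 + 0.51×1) = 2
Organism 4: 1 + 2 = 3
Organism 5: 1 + 2 = 3
Organism 6: 1 + (0.12×2 + 0.4×1 + 0.48×1) = 2.12
Organism 7: 1 + 3 = 4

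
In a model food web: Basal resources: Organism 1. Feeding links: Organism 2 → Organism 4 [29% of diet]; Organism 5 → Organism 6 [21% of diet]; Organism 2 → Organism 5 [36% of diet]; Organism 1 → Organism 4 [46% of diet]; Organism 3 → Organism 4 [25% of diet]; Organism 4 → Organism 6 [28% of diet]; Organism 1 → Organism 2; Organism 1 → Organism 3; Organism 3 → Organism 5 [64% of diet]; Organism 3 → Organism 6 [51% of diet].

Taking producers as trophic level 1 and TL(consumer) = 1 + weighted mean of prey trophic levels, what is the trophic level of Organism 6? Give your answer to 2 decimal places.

Organism 2: 1 + 1 = 2
Organism 3: 1 + 1 = 2
Organism 4: 1 + (0.29×2 + 0.25×2 + 0.46×1) = 2.54
Organism 5: 1 + (0.64×2 + 0.36×2) = 3
Organism 6: 1 + (0.28×2.54 + 0.51×2 + 0.21×3) = 3.3612

3.36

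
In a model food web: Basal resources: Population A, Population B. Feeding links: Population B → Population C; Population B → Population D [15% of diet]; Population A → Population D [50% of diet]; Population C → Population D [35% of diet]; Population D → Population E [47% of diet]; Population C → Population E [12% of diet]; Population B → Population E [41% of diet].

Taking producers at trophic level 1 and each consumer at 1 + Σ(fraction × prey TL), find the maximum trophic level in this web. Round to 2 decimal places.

Population C: 1 + 1 = 2
Population D: 1 + (0.15×1 + 0.5×1 + 0.35×2) = 2.35
Population E: 1 + (0.47×2.35 + 0.12×2 + 0.41×1) = 2.7545

2.75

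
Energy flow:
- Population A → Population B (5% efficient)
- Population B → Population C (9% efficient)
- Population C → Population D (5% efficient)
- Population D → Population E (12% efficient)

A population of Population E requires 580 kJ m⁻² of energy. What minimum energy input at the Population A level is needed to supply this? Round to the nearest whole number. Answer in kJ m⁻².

21481481 kJ m⁻²

Cumulative transfer efficiency: 0.05 × 0.09 × 0.05 × 0.12 = 0.000027
Population A energy = 580 / 0.000027 = 21481481 kJ m⁻²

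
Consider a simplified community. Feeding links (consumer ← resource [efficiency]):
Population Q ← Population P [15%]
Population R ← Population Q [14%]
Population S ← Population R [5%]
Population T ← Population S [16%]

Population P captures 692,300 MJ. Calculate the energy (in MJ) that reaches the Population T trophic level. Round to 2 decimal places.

116.31 MJ

Population Q: 692300 × 0.15 = 103845 MJ
Population R: 103845 × 0.14 = 14538.3 MJ
Population S: 14538.3 × 0.05 = 726.915 MJ
Population T: 726.915 × 0.16 = 116.3064 MJ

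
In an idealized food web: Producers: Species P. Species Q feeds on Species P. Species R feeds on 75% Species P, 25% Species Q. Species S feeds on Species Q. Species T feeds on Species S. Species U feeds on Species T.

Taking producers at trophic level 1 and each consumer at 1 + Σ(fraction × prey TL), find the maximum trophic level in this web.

5

Species Q: 1 + 1 = 2
Species R: 1 + (0.75×1 + 0.25×2) = 2.25
Species S: 1 + 2 = 3
Species T: 1 + 3 = 4
Species U: 1 + 4 = 5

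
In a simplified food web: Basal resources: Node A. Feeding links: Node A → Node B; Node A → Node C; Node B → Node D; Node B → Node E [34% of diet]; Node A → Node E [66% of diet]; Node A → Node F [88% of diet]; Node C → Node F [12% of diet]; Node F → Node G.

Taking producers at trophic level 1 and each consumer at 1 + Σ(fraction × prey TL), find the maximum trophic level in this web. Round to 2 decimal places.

3.12

Node B: 1 + 1 = 2
Node C: 1 + 1 = 2
Node D: 1 + 2 = 3
Node E: 1 + (0.34×2 + 0.66×1) = 2.34
Node F: 1 + (0.88×1 + 0.12×2) = 2.12
Node G: 1 + 2.12 = 3.12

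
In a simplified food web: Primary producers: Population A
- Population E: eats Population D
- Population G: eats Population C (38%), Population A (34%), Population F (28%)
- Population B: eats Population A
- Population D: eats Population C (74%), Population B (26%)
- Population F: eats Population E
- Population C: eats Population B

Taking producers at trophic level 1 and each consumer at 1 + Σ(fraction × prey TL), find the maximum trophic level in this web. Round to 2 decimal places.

Population B: 1 + 1 = 2
Population C: 1 + 2 = 3
Population D: 1 + (0.74×3 + 0.26×2) = 3.74
Population E: 1 + 3.74 = 4.74
Population F: 1 + 4.74 = 5.74
Population G: 1 + (0.38×3 + 0.34×1 + 0.28×5.74) = 4.0872

5.74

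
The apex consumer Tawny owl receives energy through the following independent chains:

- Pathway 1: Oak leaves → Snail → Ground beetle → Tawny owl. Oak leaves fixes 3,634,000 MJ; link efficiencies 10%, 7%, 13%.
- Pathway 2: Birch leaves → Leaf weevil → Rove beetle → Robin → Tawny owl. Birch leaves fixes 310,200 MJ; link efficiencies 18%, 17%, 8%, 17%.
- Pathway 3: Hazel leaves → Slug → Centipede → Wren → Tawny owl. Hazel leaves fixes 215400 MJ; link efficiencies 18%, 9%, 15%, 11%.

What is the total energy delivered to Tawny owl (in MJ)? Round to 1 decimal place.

Pathway 1: 3634000 × 0.1 × 0.07 × 0.13 = 3306.94 MJ
Pathway 2: 310200 × 0.18 × 0.17 × 0.08 × 0.17 = 129.092832 MJ
Pathway 3: 215400 × 0.18 × 0.09 × 0.15 × 0.11 = 57.57642 MJ
Total at Tawny owl: 3306.94 + 129.092832 + 57.57642 = 3493.609252 MJ

3493.6 MJ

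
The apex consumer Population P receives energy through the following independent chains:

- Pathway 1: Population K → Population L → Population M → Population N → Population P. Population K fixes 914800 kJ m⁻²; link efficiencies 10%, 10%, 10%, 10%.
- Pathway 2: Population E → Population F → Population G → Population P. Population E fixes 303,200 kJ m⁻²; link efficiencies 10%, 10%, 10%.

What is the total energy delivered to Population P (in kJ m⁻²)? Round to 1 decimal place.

Pathway 1: 914800 × 0.1 × 0.1 × 0.1 × 0.1 = 91.48 kJ m⁻²
Pathway 2: 303200 × 0.1 × 0.1 × 0.1 = 303.2 kJ m⁻²
Total at Population P: 91.48 + 303.2 = 394.68 kJ m⁻²

394.7 kJ m⁻²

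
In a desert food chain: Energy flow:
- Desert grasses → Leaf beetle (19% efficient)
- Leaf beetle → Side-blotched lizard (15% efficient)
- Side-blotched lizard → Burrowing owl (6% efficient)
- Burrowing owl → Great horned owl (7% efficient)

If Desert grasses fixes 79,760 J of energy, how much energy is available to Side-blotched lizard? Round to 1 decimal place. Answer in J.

2273.2 J

Leaf beetle: 79760 × 0.19 = 15154.4 J
Side-blotched lizard: 15154.4 × 0.15 = 2273.16 J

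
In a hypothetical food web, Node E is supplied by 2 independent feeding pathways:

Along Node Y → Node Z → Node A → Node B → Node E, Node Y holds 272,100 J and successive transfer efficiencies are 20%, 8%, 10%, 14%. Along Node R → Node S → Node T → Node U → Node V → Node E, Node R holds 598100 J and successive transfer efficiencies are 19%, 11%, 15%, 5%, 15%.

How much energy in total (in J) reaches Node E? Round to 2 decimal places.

75.01 J

Via Node Y: 272100 × 0.2 × 0.08 × 0.1 × 0.14 = 60.9504 J
Via Node R: 598100 × 0.19 × 0.11 × 0.15 × 0.05 × 0.15 = 14.06282625 J
Total at Node E: 60.9504 + 14.06282625 = 75.01322625 J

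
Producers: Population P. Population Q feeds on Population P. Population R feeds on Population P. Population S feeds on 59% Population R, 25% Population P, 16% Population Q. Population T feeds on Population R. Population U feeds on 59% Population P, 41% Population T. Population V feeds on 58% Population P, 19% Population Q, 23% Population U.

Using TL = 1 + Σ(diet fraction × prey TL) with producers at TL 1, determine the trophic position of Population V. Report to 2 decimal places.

Population Q: 1 + 1 = 2
Population R: 1 + 1 = 2
Population S: 1 + (0.59×2 + 0.25×1 + 0.16×2) = 2.75
Population T: 1 + 2 = 3
Population U: 1 + (0.59×1 + 0.41×3) = 2.82
Population V: 1 + (0.58×1 + 0.19×2 + 0.23×2.82) = 2.6086

2.61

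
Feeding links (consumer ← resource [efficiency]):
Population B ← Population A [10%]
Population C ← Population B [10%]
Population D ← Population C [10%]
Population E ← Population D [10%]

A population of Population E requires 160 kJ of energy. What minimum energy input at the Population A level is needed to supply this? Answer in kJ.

1600000 kJ

Cumulative transfer efficiency: 0.1 × 0.1 × 0.1 × 0.1 = 0.0001
Population A energy = 160 / 0.0001 = 1600000 kJ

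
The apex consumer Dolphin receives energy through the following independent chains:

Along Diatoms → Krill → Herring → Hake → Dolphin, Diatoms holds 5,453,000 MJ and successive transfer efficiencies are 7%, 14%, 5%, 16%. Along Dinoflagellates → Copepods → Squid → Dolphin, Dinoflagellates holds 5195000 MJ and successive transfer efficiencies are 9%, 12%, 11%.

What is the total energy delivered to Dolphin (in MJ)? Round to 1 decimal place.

6599.2 MJ

Via Diatoms: 5453000 × 0.07 × 0.14 × 0.05 × 0.16 = 427.5152 MJ
Via Dinoflagellates: 5195000 × 0.09 × 0.12 × 0.11 = 6171.66 MJ
Total at Dolphin: 427.5152 + 6171.66 = 6599.1752 MJ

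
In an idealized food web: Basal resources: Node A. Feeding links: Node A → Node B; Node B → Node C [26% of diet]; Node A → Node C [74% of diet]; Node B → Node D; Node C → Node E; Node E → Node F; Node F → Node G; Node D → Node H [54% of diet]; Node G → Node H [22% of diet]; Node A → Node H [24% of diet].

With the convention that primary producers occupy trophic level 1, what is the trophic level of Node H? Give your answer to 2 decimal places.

4.02

Node B: 1 + 1 = 2
Node C: 1 + (0.26×2 + 0.74×1) = 2.26
Node D: 1 + 2 = 3
Node E: 1 + 2.26 = 3.26
Node F: 1 + 3.26 = 4.26
Node G: 1 + 4.26 = 5.26
Node H: 1 + (0.54×3 + 0.22×5.26 + 0.24×1) = 4.0172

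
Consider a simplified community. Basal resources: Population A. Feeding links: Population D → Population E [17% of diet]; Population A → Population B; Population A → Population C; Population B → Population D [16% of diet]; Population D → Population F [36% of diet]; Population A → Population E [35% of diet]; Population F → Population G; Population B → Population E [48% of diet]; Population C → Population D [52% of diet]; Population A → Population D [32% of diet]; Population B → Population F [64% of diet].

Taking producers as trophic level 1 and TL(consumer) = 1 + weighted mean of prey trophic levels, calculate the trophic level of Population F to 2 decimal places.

Population B: 1 + 1 = 2
Population C: 1 + 1 = 2
Population D: 1 + (0.32×1 + 0.52×2 + 0.16×2) = 2.68
Population E: 1 + (0.48×2 + 0.35×1 + 0.17×2.68) = 2.7656
Population F: 1 + (0.36×2.68 + 0.64×2) = 3.2448
Population G: 1 + 3.2448 = 4.2448

3.24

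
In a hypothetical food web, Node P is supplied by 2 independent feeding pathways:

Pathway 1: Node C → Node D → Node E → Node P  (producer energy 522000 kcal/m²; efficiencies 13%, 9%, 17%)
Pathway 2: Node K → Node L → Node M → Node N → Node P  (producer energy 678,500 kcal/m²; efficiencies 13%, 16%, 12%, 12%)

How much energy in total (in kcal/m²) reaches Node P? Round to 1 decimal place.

Pathway 1: 522000 × 0.13 × 0.09 × 0.17 = 1038.258 kcal/m²
Pathway 2: 678500 × 0.13 × 0.16 × 0.12 × 0.12 = 203.22432 kcal/m²
Total at Node P: 1038.258 + 203.22432 = 1241.48232 kcal/m²

1241.5 kcal/m²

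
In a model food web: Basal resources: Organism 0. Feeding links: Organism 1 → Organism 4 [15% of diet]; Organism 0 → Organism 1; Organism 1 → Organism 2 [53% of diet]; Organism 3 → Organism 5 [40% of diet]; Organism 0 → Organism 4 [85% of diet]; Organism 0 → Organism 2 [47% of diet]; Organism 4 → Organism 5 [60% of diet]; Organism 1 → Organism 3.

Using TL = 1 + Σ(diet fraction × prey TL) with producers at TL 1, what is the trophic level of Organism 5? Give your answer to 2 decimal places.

Organism 1: 1 + 1 = 2
Organism 2: 1 + (0.53×2 + 0.47×1) = 2.53
Organism 3: 1 + 2 = 3
Organism 4: 1 + (0.85×1 + 0.15×2) = 2.15
Organism 5: 1 + (0.6×2.15 + 0.4×3) = 3.49

3.49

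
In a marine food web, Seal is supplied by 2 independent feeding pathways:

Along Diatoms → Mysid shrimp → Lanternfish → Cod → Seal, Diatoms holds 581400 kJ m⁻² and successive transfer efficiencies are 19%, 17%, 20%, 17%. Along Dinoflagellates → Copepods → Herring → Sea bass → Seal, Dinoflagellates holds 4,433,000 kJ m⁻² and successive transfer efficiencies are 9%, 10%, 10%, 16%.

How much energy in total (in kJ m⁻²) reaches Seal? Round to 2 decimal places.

1276.85 kJ m⁻²

Via Diatoms: 581400 × 0.19 × 0.17 × 0.2 × 0.17 = 638.49348 kJ m⁻²
Via Dinoflagellates: 4433000 × 0.09 × 0.1 × 0.1 × 0.16 = 638.352 kJ m⁻²
Total at Seal: 638.49348 + 638.352 = 1276.84548 kJ m⁻²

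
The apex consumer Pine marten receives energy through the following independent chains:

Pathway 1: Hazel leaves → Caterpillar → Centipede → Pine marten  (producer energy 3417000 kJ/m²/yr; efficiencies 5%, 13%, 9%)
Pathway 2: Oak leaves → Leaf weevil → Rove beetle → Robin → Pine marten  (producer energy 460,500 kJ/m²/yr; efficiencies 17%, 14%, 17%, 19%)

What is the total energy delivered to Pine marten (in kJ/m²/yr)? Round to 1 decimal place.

Pathway 1: 3417000 × 0.05 × 0.13 × 0.09 = 1998.945 kJ/m²/yr
Pathway 2: 460500 × 0.17 × 0.14 × 0.17 × 0.19 = 354.00477 kJ/m²/yr
Total at Pine marten: 1998.945 + 354.00477 = 2352.94977 kJ/m²/yr

2352.9 kJ/m²/yr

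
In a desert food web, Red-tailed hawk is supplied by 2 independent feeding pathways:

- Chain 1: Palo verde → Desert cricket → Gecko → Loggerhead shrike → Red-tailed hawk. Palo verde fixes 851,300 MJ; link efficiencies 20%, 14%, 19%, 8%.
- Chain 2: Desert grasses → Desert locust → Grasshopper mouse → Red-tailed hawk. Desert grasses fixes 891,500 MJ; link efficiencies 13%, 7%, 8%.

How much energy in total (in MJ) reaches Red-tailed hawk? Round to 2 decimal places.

1011.33 MJ

Chain 1: 851300 × 0.2 × 0.14 × 0.19 × 0.08 = 362.31328 MJ
Chain 2: 891500 × 0.13 × 0.07 × 0.08 = 649.012 MJ
Total at Red-tailed hawk: 362.31328 + 649.012 = 1011.32528 MJ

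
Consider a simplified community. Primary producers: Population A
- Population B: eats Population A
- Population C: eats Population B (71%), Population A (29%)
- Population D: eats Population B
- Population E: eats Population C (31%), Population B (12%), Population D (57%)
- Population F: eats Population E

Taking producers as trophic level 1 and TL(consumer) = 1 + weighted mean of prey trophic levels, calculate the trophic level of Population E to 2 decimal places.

Population B: 1 + 1 = 2
Population C: 1 + (0.71×2 + 0.29×1) = 2.71
Population D: 1 + 2 = 3
Population E: 1 + (0.31×2.71 + 0.12×2 + 0.57×3) = 3.7901
Population F: 1 + 3.7901 = 4.7901

3.79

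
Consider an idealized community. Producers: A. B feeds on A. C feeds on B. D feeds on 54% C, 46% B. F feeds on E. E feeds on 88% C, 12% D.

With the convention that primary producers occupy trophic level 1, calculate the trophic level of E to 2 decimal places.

B: 1 + 1 = 2
C: 1 + 2 = 3
D: 1 + (0.54×3 + 0.46×2) = 3.54
E: 1 + (0.88×3 + 0.12×3.54) = 4.0648
F: 1 + 4.0648 = 5.0648

4.06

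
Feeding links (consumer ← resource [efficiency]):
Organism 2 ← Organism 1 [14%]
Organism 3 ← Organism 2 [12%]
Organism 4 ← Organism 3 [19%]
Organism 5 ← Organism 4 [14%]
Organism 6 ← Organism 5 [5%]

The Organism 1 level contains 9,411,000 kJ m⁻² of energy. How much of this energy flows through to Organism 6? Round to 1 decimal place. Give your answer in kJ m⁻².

210.3 kJ m⁻²

Organism 2: 9411000 × 0.14 = 1317540 kJ m⁻²
Organism 3: 1317540 × 0.12 = 158104.8 kJ m⁻²
Organism 4: 158104.8 × 0.19 = 30039.912 kJ m⁻²
Organism 5: 30039.912 × 0.14 = 4205.58768 kJ m⁻²
Organism 6: 4205.58768 × 0.05 = 210.279384 kJ m⁻²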